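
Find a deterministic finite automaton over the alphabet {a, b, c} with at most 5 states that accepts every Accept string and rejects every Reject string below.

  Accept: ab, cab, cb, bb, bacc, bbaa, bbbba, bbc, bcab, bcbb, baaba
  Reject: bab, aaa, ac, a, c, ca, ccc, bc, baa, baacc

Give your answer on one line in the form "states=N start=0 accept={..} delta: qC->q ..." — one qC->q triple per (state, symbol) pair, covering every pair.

Fold the examples into a partial DFA from state 0: repeatedly fix the first undefined (state, symbol) met by the shortest-then-alphabetical prefix, trying targets in increasing order and rejecting any under which an Accept and a Reject string meet in one state with the same remainder; add a state when all current targets are rejected. Accepting states are where Accept strings end.
a: 0a undefined. 0a->0: ok.
b: 0b undefined. 0b->0: no, ab/bab meet in 0. Open state 1: 0b->1.
c: 0c undefined. 0c->0: ok.
ba: 1a undefined. 1a->0: no, ab/bab meet in 1. 1a->1: no, ab/baa meet in 1. Open state 2: 1a->2.
bb: 1b undefined. 1b->0: no, bb/aaa meet in 0. 1b->1: no, bbaa/baa meet in 2 with "a" left. 1b->2: ok.
bc: 1c undefined. 1c->0: ok.
baa: 2a undefined. 2a->0: no, bbaa/aaa meet in 0. 2a->1: no, ab/baa meet in 1. 2a->2: no, bb/baa meet in 2. Open state 3: 2a->3.
bab: 2b undefined. 2b->0: ok.
bac: 2c undefined. 2c->0: no, bacc/bab meet in 0. 2c->1: no, bacc/bab meet in 0. 2c->2: ok.
baab: 3b undefined. 3b->0: no, baaba/bab meet in 0. 3b->1: ok.
baac: 3c undefined. 3c->0: ok.
bbaa: 3a undefined. 3a->0: no, bbaa/bab meet in 0. 3a->1: ok.
All examples now run through 4 states with every (state, symbol) defined. Accept strings end in {1,2}, Reject strings end in {0,3}; accept={1,2}.

states=4 start=0 accept={1,2} delta: 0a->0 0b->1 0c->0 1a->2 1b->2 1c->0 2a->3 2b->0 2c->2 3a->1 3b->1 3c->0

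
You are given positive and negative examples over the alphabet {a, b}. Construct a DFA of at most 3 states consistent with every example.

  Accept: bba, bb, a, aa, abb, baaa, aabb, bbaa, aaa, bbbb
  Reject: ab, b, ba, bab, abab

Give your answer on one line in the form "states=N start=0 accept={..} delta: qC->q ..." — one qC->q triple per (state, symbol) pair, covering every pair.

states=3 start=0 accept={0} delta: 0a->0 0b->1 1a->2 1b->0 2a->0 2b->1

Grow the machine one transition at a time. Run the examples from 0; the earliest place one falls off (shortest prefix, ties alphabetical) gets sent to the lowest-numbered state that keeps every Accept/Reject pair distinguishable — a pair clashes when both reach the same state with identical unread suffix — and to a fresh state only if none does.
a: 0a undefined. 0a->0: ok.
b: 0b undefined. 0b->0: no, bba/ab meet in 0. Open state 1: 0b->1.
ba: 1a undefined. 1a->0: no, a/ba meet in 0. 1a->1: no, bb/bab meet in 1 with "b" left. Open state 2: 1a->2.
bb: 1b undefined. 1b->0: ok.
baa: 2a undefined. 2a->0: ok.
bab: 2b undefined. 2b->0: no, bba/bab meet in 0. 2b->1: ok.
All examples now run through 3 states with every (state, symbol) defined. Accept strings end in {0}, Reject strings end in {1,2}; accept={0}.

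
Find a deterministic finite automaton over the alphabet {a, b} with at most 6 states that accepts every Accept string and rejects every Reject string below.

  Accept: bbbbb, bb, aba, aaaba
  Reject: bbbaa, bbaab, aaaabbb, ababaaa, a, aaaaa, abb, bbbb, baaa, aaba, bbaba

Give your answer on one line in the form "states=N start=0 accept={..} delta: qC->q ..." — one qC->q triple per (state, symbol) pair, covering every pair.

states=3 start=0 accept={2} delta: 0a->1 0b->1 1a->0 1b->2 2a->2 2b->0

State merging on the prefix tree: take the shortest (then alphabetical) example prefix whose next move is undefined and point that move at state 0, else 1, else 2, ...; a target is out if some Accept/Reject pair would then sit in one state with the same input left (inseparable). If every existing state is out, open a new one.
a: 0a undefined. 0a->0: no, bb/abb meet in 0 with "bb" left. Open state 1: 0a->1.
b: 0b undefined. 0b->0: no, bbbbb/bbbb meet in 0. 0b->1: ok.
aa: 1a undefined. 1a->0: ok.
ab: 1b undefined. 1b->0: no, bbbbb/bbbaa meet in 1. 1b->1: no, bbbbb/bbbaa meet in 1. Open state 2: 1b->2.
aba: 2a undefined. 2a->0: no, bb/bbaab meet in 2. 2a->1: no, aba/bbaab meet in 1. 2a->2: ok.
abb: 2b undefined. 2b->0: ok.
All examples now run through 3 states with every (state, symbol) defined. Accept strings end in {2}, Reject strings end in {0,1}; accept={2}.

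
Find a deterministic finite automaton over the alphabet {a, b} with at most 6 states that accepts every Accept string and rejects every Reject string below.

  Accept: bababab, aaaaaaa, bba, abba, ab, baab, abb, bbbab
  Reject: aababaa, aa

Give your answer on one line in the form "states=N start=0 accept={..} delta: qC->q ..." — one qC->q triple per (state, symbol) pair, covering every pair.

states=3 start=0 accept={0,1} delta: 0a->1 0b->0 1a->2 1b->0 2a->0 2b->0

Fold the examples into a partial DFA from state 0: repeatedly fix the first undefined (state, symbol) met by the shortest-then-alphabetical prefix, trying targets in increasing order and rejecting any under which an Accept and a Reject string meet in one state with the same remainder; add a state when all current targets are rejected. Accepting states are where Accept strings end.
a: 0a undefined. 0a->0: no, aaaaaaa/aa meet in 0. Open state 1: 0a->1.
b: 0b undefined. 0b->0: ok.
aa: 1a undefined. 1a->0: no, baab/aa meet in 0. 1a->1: no, aaaaaaa/aa meet in 1. Open state 2: 1a->2.
ab: 1b undefined. 1b->0: ok.
aaa: 2a undefined. 2a->0: ok.
aab: 2b undefined. 2b->0: ok.
All examples now run through 3 states with every (state, symbol) defined. Accept strings end in {0,1}, Reject strings end in {2}; accept={0,1}.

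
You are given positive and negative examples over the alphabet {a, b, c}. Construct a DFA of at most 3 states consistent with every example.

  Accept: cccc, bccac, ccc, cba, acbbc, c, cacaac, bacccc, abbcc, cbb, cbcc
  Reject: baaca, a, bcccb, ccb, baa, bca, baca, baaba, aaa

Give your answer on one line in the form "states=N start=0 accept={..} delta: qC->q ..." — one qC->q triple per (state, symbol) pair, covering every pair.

states=3 start=0 accept={1} delta: 0a->0 0b->0 0c->1 1a->0 1b->2 1c->1 2a->1 2b->1 2c->0

Grow the machine one transition at a time. Run the examples from 0; the earliest place one falls off (shortest prefix, ties alphabetical) gets sent to the lowest-numbered state that keeps every Accept/Reject pair distinguishable — a pair clashes when both reach the same state with identical unread suffix — and to a fresh state only if none does.
a: 0a undefined. 0a->0: ok.
b: 0b undefined. 0b->0: ok.
c: 0c undefined. 0c->0: no, cccc/baaca meet in 0. Open state 1: 0c->1.
ca: 1a undefined. 1a->0: ok.
cb: 1b undefined. 1b->0: no, cba/baaca meet in 0. 1b->1: no, cba/baaca meet in 0. Open state 2: 1b->2.
cc: 1c undefined. 1c->0: no, cccc/baaca meet in 0. 1c->1: ok.
cba: 2a undefined. 2a->0: no, cba/baaca meet in 0. 2a->1: ok.
cbb: 2b undefined. 2b->0: no, cbb/baaca meet in 0. 2b->1: ok.
cbc: 2c undefined. 2c->0: ok.
All examples now run through 3 states with every (state, symbol) defined. Accept strings end in {1}, Reject strings end in {0,2}; accept={1}.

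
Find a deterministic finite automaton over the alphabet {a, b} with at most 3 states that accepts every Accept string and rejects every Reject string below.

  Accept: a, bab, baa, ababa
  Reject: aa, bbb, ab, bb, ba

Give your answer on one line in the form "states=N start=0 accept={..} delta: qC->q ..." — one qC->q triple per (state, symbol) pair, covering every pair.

states=3 start=0 accept={1} delta: 0a->1 0b->1 1a->0 1b->2 2a->1 2b->0

Fold the examples into a partial DFA from state 0: repeatedly fix the first undefined (state, symbol) met by the shortest-then-alphabetical prefix, trying targets in increasing order and rejecting any under which an Accept and a Reject string meet in one state with the same remainder; add a state when all current targets are rejected. Accepting states are where Accept strings end.
a: 0a undefined. 0a->0: no, a/aa meet in 0. Open state 1: 0a->1.
b: 0b undefined. 0b->0: no, a/ba meet in 1. 0b->1: ok.
aa: 1a undefined. 1a->0: ok.
ab: 1b undefined. 1b->0: no, a/bbb meet in 1. 1b->1: no, a/bbb meet in 1. Open state 2: 1b->2.
aba: 2a undefined. 2a->0: no, ababa/aa meet in 0. 2a->1: ok.
bbb: 2b undefined. 2b->0: ok.
All examples now run through 3 states with every (state, symbol) defined. Accept strings end in {1}, Reject strings end in {0,2}; accept={1}.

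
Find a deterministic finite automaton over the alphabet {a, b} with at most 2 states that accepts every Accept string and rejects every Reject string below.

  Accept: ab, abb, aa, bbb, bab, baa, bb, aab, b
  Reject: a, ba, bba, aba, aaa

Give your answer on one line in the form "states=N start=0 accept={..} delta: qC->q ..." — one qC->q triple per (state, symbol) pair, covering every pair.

states=2 start=0 accept={0} delta: 0a->1 0b->0 1a->0 1b->0

State merging on the prefix tree: take the shortest (then alphabetical) example prefix whose next move is undefined and point that move at state 0, else 1, else 2, ...; a target is out if some Accept/Reject pair would then sit in one state with the same input left (inseparable). If every existing state is out, open a new one.
a: 0a undefined. 0a->0: no, aa/a meet in 0. Open state 1: 0a->1.
b: 0b undefined. 0b->0: ok.
aa: 1a undefined. 1a->0: ok.
ab: 1b undefined. 1b->0: ok.
All examples now run through 2 states with every (state, symbol) defined. Accept strings end in {0}, Reject strings end in {1}; accept={0}.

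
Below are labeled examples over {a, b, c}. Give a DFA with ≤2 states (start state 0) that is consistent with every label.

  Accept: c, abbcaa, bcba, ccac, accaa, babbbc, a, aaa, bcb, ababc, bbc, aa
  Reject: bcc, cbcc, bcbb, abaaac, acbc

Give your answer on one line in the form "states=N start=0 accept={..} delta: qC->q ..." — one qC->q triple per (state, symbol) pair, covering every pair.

states=2 start=0 accept={0} delta: 0a->0 0b->1 0c->0 1a->1 1b->0 1c->1

Fold the examples into a partial DFA from state 0: repeatedly fix the first undefined (state, symbol) met by the shortest-then-alphabetical prefix, trying targets in increasing order and rejecting any under which an Accept and a Reject string meet in one state with the same remainder; add a state when all current targets are rejected. Accepting states are where Accept strings end.
a: 0a undefined. 0a->0: ok.
b: 0b undefined. 0b->0: no, c/abaaac meet in 0 with "c" left. Open state 1: 0b->1.
c: 0c undefined. 0c->0: ok.
ba: 1a undefined. 1a->0: no, c/abaaac meet in 0. 1a->1: ok.
bb: 1b undefined. 1b->0: ok.
bc: 1c undefined. 1c->0: no, c/bcc meet in 0. 1c->1: ok.
All examples now run through 2 states with every (state, symbol) defined. Accept strings end in {0}, Reject strings end in {1}; accept={0}.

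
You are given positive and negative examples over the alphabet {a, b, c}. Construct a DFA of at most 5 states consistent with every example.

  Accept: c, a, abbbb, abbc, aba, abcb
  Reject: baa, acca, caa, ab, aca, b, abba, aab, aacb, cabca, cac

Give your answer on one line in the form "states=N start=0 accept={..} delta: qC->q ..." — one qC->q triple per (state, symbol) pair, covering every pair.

Grow the machine one transition at a time. Run the examples from 0; the earliest place one falls off (shortest prefix, ties alphabetical) gets sent to the lowest-numbered state that keeps every Accept/Reject pair distinguishable — a pair clashes when both reach the same state with identical unread suffix — and to a fresh state only if none does.
a: 0a undefined. 0a->0: ok.
b: 0b undefined. 0b->0: no, a/baa meet in 0. Open state 1: 0b->1.
c: 0c undefined. 0c->0: no, c/acca meet in 0. 0c->1: no, c/ab meet in 1. Open state 2: 0c->2.
ba: 1a undefined. 1a->0: no, a/baa meet in 0. 1a->1: no, aba/baa meet in 1. 1a->2: ok.
ca: 2a undefined. 2a->0: no, c/cac meet in 2. 2a->1: no, c/caa meet in 2. 2a->2: no, c/baa meet in 2. Open state 3: 2a->3.
abb: 1b undefined. 1b->0: no, a/abba meet in 0. 1b->1: no, c/abba meet in 2. 1b->2: ok.
abc: 1c undefined. 1c->0: no, abcb/ab meet in 1. 1c->1: ok.
acc: 2c undefined. 2c->0: no, a/acca meet in 0. 2c->1: no, c/acca meet in 2. 2c->2: ok.
caa: 3a undefined. 3a->0: no, a/caa meet in 0. 3a->1: ok.
cab: 3b undefined. 3b->0: ok.
cac: 3c undefined. 3c->0: no, a/cac meet in 0. 3c->1: ok.
aacb: 2b undefined. 2b->0: no, a/aacb meet in 0. 2b->1: ok.
All examples now run through 4 states with every (state, symbol) defined. Accept strings end in {0,2}, Reject strings end in {1,3}; accept={0,2}.

states=4 start=0 accept={0,2} delta: 0a->0 0b->1 0c->2 1a->2 1b->2 1c->1 2a->3 2b->1 2c->2 3a->1 3b->0 3c->1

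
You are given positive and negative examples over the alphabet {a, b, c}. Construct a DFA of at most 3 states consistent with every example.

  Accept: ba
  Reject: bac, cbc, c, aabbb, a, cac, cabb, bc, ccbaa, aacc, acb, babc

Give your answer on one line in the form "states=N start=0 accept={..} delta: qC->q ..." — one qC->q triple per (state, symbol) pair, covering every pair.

Fold the examples into a partial DFA from state 0: repeatedly fix the first undefined (state, symbol) met by the shortest-then-alphabetical prefix, trying targets in increasing order and rejecting any under which an Accept and a Reject string meet in one state with the same remainder; add a state when all current targets are rejected. Accepting states are where Accept strings end.
a: 0a undefined. 0a->0: ok.
b: 0b undefined. 0b->0: no, ba/aabbb meet in 0. Open state 1: 0b->1.
c: 0c undefined. 0c->0: ok.
ba: 1a undefined. 1a->0: no, ba/bac meet in 0. 1a->1: no, ba/ccbaa meet in 1. Open state 2: 1a->2.
bc: 1c undefined. 1c->0: ok.
bab: 2b undefined. 2b->0: ok.
bac: 2c undefined. 2c->0: ok.
aabb: 1b undefined. 1b->0: ok.
ccbaa: 2a undefined. 2a->0: ok.
All examples now run through 3 states with every (state, symbol) defined. Accept strings end in {2}, Reject strings end in {0,1}; accept={2}.

states=3 start=0 accept={2} delta: 0a->0 0b->1 0c->0 1a->2 1b->0 1c->0 2a->0 2b->0 2c->0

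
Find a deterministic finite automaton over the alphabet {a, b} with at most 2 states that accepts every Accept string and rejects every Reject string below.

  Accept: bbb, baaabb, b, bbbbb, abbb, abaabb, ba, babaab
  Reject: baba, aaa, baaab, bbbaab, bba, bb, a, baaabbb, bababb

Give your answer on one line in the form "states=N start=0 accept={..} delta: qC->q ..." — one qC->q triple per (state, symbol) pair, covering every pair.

states=2 start=0 accept={1} delta: 0a->0 0b->1 1a->1 1b->0

Grow the machine one transition at a time. Run the examples from 0; the earliest place one falls off (shortest prefix, ties alphabetical) gets sent to the lowest-numbered state that keeps every Accept/Reject pair distinguishable — a pair clashes when both reach the same state with identical unread suffix — and to a fresh state only if none does.
a: 0a undefined. 0a->0: ok.
b: 0b undefined. 0b->0: no, bbb/baba meet in 0. Open state 1: 0b->1.
ba: 1a undefined. 1a->0: no, bbb/baaabbb meet in 1 with "bb" left. 1a->1: ok.
bb: 1b undefined. 1b->0: ok.
All examples now run through 2 states with every (state, symbol) defined. Accept strings end in {1}, Reject strings end in {0}; accept={1}.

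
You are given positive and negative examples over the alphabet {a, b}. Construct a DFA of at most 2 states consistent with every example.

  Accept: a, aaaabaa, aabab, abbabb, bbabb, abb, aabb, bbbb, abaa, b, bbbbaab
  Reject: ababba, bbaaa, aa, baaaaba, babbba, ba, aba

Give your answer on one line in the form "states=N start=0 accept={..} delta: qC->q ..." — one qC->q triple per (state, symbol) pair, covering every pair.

State merging on the prefix tree: take the shortest (then alphabetical) example prefix whose next move is undefined and point that move at state 0, else 1, else 2, ...; a target is out if some Accept/Reject pair would then sit in one state with the same input left (inseparable). If every existing state is out, open a new one.
a: 0a undefined. 0a->0: no, a/aa meet in 0. Open state 1: 0a->1.
b: 0b undefined. 0b->0: no, a/ba meet in 1. 0b->1: ok.
aa: 1a undefined. 1a->0: ok.
ab: 1b undefined. 1b->0: no, a/bbaaa meet in 1. 1b->1: ok.
All examples now run through 2 states with every (state, symbol) defined. Accept strings end in {1}, Reject strings end in {0}; accept={1}.

states=2 start=0 accept={1} delta: 0a->1 0b->1 1a->0 1b->1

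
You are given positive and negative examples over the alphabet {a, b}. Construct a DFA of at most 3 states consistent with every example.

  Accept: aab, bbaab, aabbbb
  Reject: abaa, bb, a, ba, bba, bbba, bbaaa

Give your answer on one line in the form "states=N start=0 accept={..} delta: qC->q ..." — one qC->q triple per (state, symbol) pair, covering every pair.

states=3 start=0 accept={1} delta: 0a->0 0b->1 1a->0 1b->2 2a->0 2b->0

Grow the machine one transition at a time. Run the examples from 0; the earliest place one falls off (shortest prefix, ties alphabetical) gets sent to the lowest-numbered state that keeps every Accept/Reject pair distinguishable — a pair clashes when both reach the same state with identical unread suffix — and to a fresh state only if none does.
a: 0a undefined. 0a->0: ok.
b: 0b undefined. 0b->0: no, aab/abaa meet in 0. Open state 1: 0b->1.
ba: 1a undefined. 1a->0: ok.
bb: 1b undefined. 1b->0: no, aabbbb/abaa meet in 0. 1b->1: no, aab/bb meet in 1. Open state 2: 1b->2.
bba: 2a undefined. 2a->0: ok.
bbb: 2b undefined. 2b->0: ok.
All examples now run through 3 states with every (state, symbol) defined. Accept strings end in {1}, Reject strings end in {0,2}; accept={1}.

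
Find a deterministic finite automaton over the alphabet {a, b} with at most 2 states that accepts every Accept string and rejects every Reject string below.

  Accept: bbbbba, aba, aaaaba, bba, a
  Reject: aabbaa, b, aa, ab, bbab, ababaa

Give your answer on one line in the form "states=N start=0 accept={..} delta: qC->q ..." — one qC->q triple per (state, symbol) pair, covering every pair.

states=2 start=0 accept={1} delta: 0a->1 0b->0 1a->0 1b->0

Grow the machine one transition at a time. Run the examples from 0; the earliest place one falls off (shortest prefix, ties alphabetical) gets sent to the lowest-numbered state that keeps every Accept/Reject pair distinguishable — a pair clashes when both reach the same state with identical unread suffix — and to a fresh state only if none does.
a: 0a undefined. 0a->0: no, a/aa meet in 0. Open state 1: 0a->1.
b: 0b undefined. 0b->0: ok.
aa: 1a undefined. 1a->0: ok.
ab: 1b undefined. 1b->0: ok.
All examples now run through 2 states with every (state, symbol) defined. Accept strings end in {1}, Reject strings end in {0}; accept={1}.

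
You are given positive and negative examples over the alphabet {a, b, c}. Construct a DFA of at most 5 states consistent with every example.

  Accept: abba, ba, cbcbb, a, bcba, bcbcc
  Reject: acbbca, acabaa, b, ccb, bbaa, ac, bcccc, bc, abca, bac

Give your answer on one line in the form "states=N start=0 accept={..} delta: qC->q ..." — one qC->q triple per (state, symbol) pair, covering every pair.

Grow the machine one transition at a time. Run the examples from 0; the earliest place one falls off (shortest prefix, ties alphabetical) gets sent to the lowest-numbered state that keeps every Accept/Reject pair distinguishable — a pair clashes when both reach the same state with identical unread suffix — and to a fresh state only if none does.
a: 0a undefined. 0a->0: ok.
b: 0b undefined. 0b->0: no, abba/b meet in 0. Open state 1: 0b->1.
c: 0c undefined. 0c->0: no, a/ac meet in 0. 0c->1: ok.
ba: 1a undefined. 1a->0: no, ba/acabaa meet in 0. 1a->1: no, ba/b meet in 1. Open state 2: 1a->2.
bb: 1b undefined. 1b->0: no, abba/bbaa meet in 0. 1b->1: ok.
bc: 1c undefined. 1c->0: no, cbcbb/b meet in 1. 1c->1: no, abba/acbbca meet in 2. 1c->2: no, abba/bc meet in 2. Open state 3: 1c->3.
bac: 2c undefined. 2c->0: no, a/bac meet in 0. 2c->1: ok.
bcb: 3b undefined. 3b->0: no, cbcbb/b meet in 1. 3b->1: no, cbcbb/b meet in 1. 3b->2: no, abba/ccb meet in 2. 3b->3: no, cbcbb/ccb meet in 3. Open state 4: 3b->4.
bcc: 3c undefined. 3c->0: ok.
abca: 3a undefined. 3a->0: no, a/acbbca meet in 0. 3a->1: ok.
acab: 2b undefined. 2b->0: no, a/acabaa meet in 0. 2b->1: ok.
bbaa: 2a undefined. 2a->0: no, a/acabaa meet in 0. 2a->1: ok.
bcba: 4a undefined. 4a->0: ok.
bcbc: 4c undefined. 4c->0: no, bcbcc/acbbca meet in 1. 4c->1: no, bcbcc/bcccc meet in 3. 4c->2: no, bcbcc/acbbca meet in 1. 4c->3: ok.
cbcbb: 4b undefined. 4b->0: ok.
All examples now run through 5 states with every (state, symbol) defined. Accept strings end in {0,2}, Reject strings end in {1,3,4}; accept={0,2}.

states=5 start=0 accept={0,2} delta: 0a->0 0b->1 0c->1 1a->2 1b->1 1c->3 2a->1 2b->1 2c->1 3a->1 3b->4 3c->0 4a->0 4b->0 4c->3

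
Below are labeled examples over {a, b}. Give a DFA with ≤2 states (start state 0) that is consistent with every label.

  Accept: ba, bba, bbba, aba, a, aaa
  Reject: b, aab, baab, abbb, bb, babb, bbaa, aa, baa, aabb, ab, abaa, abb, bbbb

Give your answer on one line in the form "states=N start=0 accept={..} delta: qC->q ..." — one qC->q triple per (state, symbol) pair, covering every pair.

states=2 start=0 accept={1} delta: 0a->1 0b->0 1a->0 1b->0

Fold the examples into a partial DFA from state 0: repeatedly fix the first undefined (state, symbol) met by the shortest-then-alphabetical prefix, trying targets in increasing order and rejecting any under which an Accept and a Reject string meet in one state with the same remainder; add a state when all current targets are rejected. Accepting states are where Accept strings end.
a: 0a undefined. 0a->0: no, a/aa meet in 0. Open state 1: 0a->1.
b: 0b undefined. 0b->0: ok.
aa: 1a undefined. 1a->0: ok.
ab: 1b undefined. 1b->0: ok.
All examples now run through 2 states with every (state, symbol) defined. Accept strings end in {1}, Reject strings end in {0}; accept={1}.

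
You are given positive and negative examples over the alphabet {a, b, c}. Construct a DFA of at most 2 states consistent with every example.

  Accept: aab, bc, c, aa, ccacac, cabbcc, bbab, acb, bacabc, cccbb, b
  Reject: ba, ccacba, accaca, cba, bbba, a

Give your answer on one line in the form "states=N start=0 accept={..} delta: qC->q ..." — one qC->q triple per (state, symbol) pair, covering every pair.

states=2 start=0 accept={0} delta: 0a->1 0b->0 0c->0 1a->0 1b->0 1c->0

Grow the machine one transition at a time. Run the examples from 0; the earliest place one falls off (shortest prefix, ties alphabetical) gets sent to the lowest-numbered state that keeps every Accept/Reject pair distinguishable — a pair clashes when both reach the same state with identical unread suffix — and to a fresh state only if none does.
a: 0a undefined. 0a->0: no, aa/a meet in 0. Open state 1: 0a->1.
b: 0b undefined. 0b->0: ok.
c: 0c undefined. 0c->0: ok.
aa: 1a undefined. 1a->0: ok.
ac: 1c undefined. 1c->0: ok.
cab: 1b undefined. 1b->0: ok.
All examples now run through 2 states with every (state, symbol) defined. Accept strings end in {0}, Reject strings end in {1}; accept={0}.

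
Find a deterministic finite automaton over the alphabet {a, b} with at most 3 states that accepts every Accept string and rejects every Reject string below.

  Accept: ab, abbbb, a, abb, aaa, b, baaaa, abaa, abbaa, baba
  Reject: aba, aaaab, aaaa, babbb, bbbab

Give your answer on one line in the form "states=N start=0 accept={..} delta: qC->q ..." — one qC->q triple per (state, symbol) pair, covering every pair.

Grow the machine one transition at a time. Run the examples from 0; the earliest place one falls off (shortest prefix, ties alphabetical) gets sent to the lowest-numbered state that keeps every Accept/Reject pair distinguishable — a pair clashes when both reach the same state with identical unread suffix — and to a fresh state only if none does.
a: 0a undefined. 0a->0: no, ab/aaaab meet in 0 with "b" left. Open state 1: 0a->1.
b: 0b undefined. 0b->0: no, ab/bbbab meet in 1 with "b" left. 0b->1: ok.
aa: 1a undefined. 1a->0: no, a/aaaab meet in 1. 1a->1: no, ab/aaaab meet in 1 with "b" left. Open state 2: 1a->2.
ab: 1b undefined. 1b->0: no, abbbb/aba meet in 1. 1b->1: ok.
aaa: 2a undefined. 2a->0: no, ab/aaaab meet in 1. 2a->1: ok.
bab: 2b undefined. 2b->0: no, ab/babbb meet in 1. 2b->1: no, ab/aaaab meet in 1. 2b->2: ok.
All examples now run through 3 states with every (state, symbol) defined. Accept strings end in {1}, Reject strings end in {2}; accept={1}.

states=3 start=0 accept={1} delta: 0a->1 0b->1 1a->2 1b->1 2a->1 2b->2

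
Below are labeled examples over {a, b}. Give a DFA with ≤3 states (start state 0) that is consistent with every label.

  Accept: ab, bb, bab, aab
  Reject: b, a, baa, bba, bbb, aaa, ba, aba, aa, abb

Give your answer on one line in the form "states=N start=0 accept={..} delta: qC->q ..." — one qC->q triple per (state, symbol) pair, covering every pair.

states=2 start=0 accept={0} delta: 0a->1 0b->1 1a->1 1b->0

Fold the examples into a partial DFA from state 0: repeatedly fix the first undefined (state, symbol) met by the shortest-then-alphabetical prefix, trying targets in increasing order and rejecting any under which an Accept and a Reject string meet in one state with the same remainder; add a state when all current targets are rejected. Accepting states are where Accept strings end.
a: 0a undefined. 0a->0: no, ab/b meet in 0 with "b" left. Open state 1: 0a->1.
b: 0b undefined. 0b->0: no, bb/b meet in 0. 0b->1: ok.
aa: 1a undefined. 1a->0: no, bab/b meet in 1. 1a->1: ok.
ab: 1b undefined. 1b->0: ok.
All examples now run through 2 states with every (state, symbol) defined. Accept strings end in {0}, Reject strings end in {1}; accept={0}.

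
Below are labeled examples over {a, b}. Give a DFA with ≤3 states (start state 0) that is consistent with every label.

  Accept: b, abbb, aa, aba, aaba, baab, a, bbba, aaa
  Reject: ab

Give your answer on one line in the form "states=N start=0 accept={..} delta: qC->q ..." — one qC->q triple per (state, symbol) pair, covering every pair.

Grow the machine one transition at a time. Run the examples from 0; the earliest place one falls off (shortest prefix, ties alphabetical) gets sent to the lowest-numbered state that keeps every Accept/Reject pair distinguishable — a pair clashes when both reach the same state with identical unread suffix — and to a fresh state only if none does.
a: 0a undefined. 0a->0: no, b/ab meet in 0 with "b" left. Open state 1: 0a->1.
b: 0b undefined. 0b->0: ok.
aa: 1a undefined. 1a->0: ok.
ab: 1b undefined. 1b->0: no, b/ab meet in 0. 1b->1: no, abbb/ab meet in 1. Open state 2: 1b->2.
aba: 2a undefined. 2a->0: ok.
abb: 2b undefined. 2b->0: ok.
All examples now run through 3 states with every (state, symbol) defined. Accept strings end in {0,1}, Reject strings end in {2}; accept={0,1}.

states=3 start=0 accept={0,1} delta: 0a->1 0b->0 1a->0 1b->2 2a->0 2b->0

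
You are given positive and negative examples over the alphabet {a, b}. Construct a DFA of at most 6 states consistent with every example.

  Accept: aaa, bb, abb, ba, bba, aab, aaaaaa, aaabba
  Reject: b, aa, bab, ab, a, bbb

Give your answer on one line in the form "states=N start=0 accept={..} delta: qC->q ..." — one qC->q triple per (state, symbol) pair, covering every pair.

Fold the examples into a partial DFA from state 0: repeatedly fix the first undefined (state, symbol) met by the shortest-then-alphabetical prefix, trying targets in increasing order and rejecting any under which an Accept and a Reject string meet in one state with the same remainder; add a state when all current targets are rejected. Accepting states are where Accept strings end.
a: 0a undefined. 0a->0: no, aaa/aa meet in 0. Open state 1: 0a->1.
b: 0b undefined. 0b->0: no, bb/b meet in 0. 0b->1: no, bb/ab meet in 1 with "b" left. Open state 2: 0b->2.
aa: 1a undefined. 1a->0: no, aaa/a meet in 1. 1a->1: no, aaa/aa meet in 1. 1a->2: ok.
ab: 1b undefined. 1b->0: no, abb/b meet in 2. 1b->1: no, abb/ab meet in 1. 1b->2: ok.
ba: 2a undefined. 2a->0: ok.
bb: 2b undefined. 2b->0: no, bba/a meet in 1. 2b->1: no, bb/a meet in 1. 2b->2: no, bb/b meet in 2. Open state 3: 2b->3.
bba: 3a undefined. 3a->0: ok.
bbb: 3b undefined. 3b->0: no, aaa/bbb meet in 0. 3b->1: ok.
All examples now run through 4 states with every (state, symbol) defined. Accept strings end in {0,3}, Reject strings end in {1,2}; accept={0,3}.

states=4 start=0 accept={0,3} delta: 0a->1 0b->2 1a->2 1b->2 2a->0 2b->3 3a->0 3b->1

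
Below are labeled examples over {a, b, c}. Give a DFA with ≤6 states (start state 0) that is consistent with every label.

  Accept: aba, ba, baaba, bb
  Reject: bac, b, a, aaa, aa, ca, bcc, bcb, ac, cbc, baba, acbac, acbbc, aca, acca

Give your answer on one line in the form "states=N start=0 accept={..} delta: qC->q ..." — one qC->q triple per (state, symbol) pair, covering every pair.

Grow the machine one transition at a time. Run the examples from 0; the earliest place one falls off (shortest prefix, ties alphabetical) gets sent to the lowest-numbered state that keeps every Accept/Reject pair distinguishable — a pair clashes when both reach the same state with identical unread suffix — and to a fresh state only if none does.
a: 0a undefined. 0a->0: ok.
b: 0b undefined. 0b->0: no, aba/b meet in 0. Open state 1: 0b->1.
c: 0c undefined. 0c->0: ok.
ba: 1a undefined. 1a->0: no, aba/bac meet in 0. 1a->1: no, aba/b meet in 1. Open state 2: 1a->2.
bb: 1b undefined. 1b->0: no, bb/a meet in 0. 1b->1: no, bb/b meet in 1. 1b->2: ok.
bc: 1c undefined. 1c->0: ok.
baa: 2a undefined. 2a->0: ok.
bab: 2b undefined. 2b->0: ok.
bac: 2c undefined. 2c->0: ok.
All examples now run through 3 states with every (state, symbol) defined. Accept strings end in {2}, Reject strings end in {0,1}; accept={2}.

states=3 start=0 accept={2} delta: 0a->0 0b->1 0c->0 1a->2 1b->2 1c->0 2a->0 2b->0 2c->0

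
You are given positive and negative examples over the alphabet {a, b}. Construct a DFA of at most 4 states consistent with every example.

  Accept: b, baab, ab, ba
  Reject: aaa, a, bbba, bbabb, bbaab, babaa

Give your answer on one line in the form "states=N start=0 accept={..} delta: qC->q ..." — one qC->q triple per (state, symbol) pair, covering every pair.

states=4 start=0 accept={1,2} delta: 0a->0 0b->1 1a->1 1b->2 2a->3 2b->0 3a->3 3b->3

State merging on the prefix tree: take the shortest (then alphabetical) example prefix whose next move is undefined and point that move at state 0, else 1, else 2, ...; a target is out if some Accept/Reject pair would then sit in one state with the same input left (inseparable). If every existing state is out, open a new one.
a: 0a undefined. 0a->0: ok.
b: 0b undefined. 0b->0: no, b/aaa meet in 0. Open state 1: 0b->1.
ba: 1a undefined. 1a->0: no, ba/aaa meet in 0. 1a->1: ok.
bb: 1b undefined. 1b->0: no, b/bbba meet in 1. 1b->1: no, b/bbba meet in 1. Open state 2: 1b->2.
bba: 2a undefined. 2a->0: no, b/bbaab meet in 1. 2a->1: no, b/babaa meet in 1. 2a->2: no, baab/babaa meet in 2. Open state 3: 2a->3.
bbb: 2b undefined. 2b->0: ok.
bbaa: 3a undefined. 3a->0: no, b/bbaab meet in 1. 3a->1: no, b/babaa meet in 1. 3a->2: no, baab/babaa meet in 2. 3a->3: ok.
bbab: 3b undefined. 3b->0: no, b/bbabb meet in 1. 3b->1: no, b/bbaab meet in 1. 3b->2: no, baab/bbaab meet in 2. 3b->3: ok.
All examples now run through 4 states with every (state, symbol) defined. Accept strings end in {1,2}, Reject strings end in {0,3}; accept={1,2}.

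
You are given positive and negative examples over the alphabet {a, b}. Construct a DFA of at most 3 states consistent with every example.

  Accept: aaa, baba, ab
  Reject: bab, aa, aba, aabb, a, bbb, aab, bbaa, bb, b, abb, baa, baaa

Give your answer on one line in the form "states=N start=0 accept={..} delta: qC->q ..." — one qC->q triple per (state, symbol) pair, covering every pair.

Fold the examples into a partial DFA from state 0: repeatedly fix the first undefined (state, symbol) met by the shortest-then-alphabetical prefix, trying targets in increasing order and rejecting any under which an Accept and a Reject string meet in one state with the same remainder; add a state when all current targets are rejected. Accepting states are where Accept strings end.
a: 0a undefined. 0a->0: no, aaa/aa meet in 0. Open state 1: 0a->1.
b: 0b undefined. 0b->0: no, aaa/baaa meet in 1 with "aa" left. 0b->1: no, aaa/baa meet in 1 with "aa" left. Open state 2: 0b->2.
aa: 1a undefined. 1a->0: no, aaa/a meet in 1. 1a->1: no, aaa/aa meet in 1. 1a->2: ok.
ab: 1b undefined. 1b->0: ok.
ba: 2a undefined. 2a->0: ok.
bb: 2b undefined. 2b->0: no, aaa/aab meet in 0. 2b->1: no, aaa/aabb meet in 0. 2b->2: ok.
All examples now run through 3 states with every (state, symbol) defined. Accept strings end in {0}, Reject strings end in {1,2}; accept={0}.

states=3 start=0 accept={0} delta: 0a->1 0b->2 1a->2 1b->0 2a->0 2b->2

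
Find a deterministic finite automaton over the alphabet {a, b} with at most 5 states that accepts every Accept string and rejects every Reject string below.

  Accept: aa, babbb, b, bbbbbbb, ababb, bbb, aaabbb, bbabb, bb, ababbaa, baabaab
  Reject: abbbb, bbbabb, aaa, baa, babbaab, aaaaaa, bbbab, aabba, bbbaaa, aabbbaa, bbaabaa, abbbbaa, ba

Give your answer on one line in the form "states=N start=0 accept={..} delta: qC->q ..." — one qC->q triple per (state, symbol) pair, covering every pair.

states=5 start=0 accept={2,3,4} delta: 0a->1 0b->2 1a->2 1b->1 2a->0 2b->3 3a->0 3b->4 4a->1 4b->2

Fold the examples into a partial DFA from state 0: repeatedly fix the first undefined (state, symbol) met by the shortest-then-alphabetical prefix, trying targets in increasing order and rejecting any under which an Accept and a Reject string meet in one state with the same remainder; add a state when all current targets are rejected. Accepting states are where Accept strings end.
a: 0a undefined. 0a->0: no, aa/aaa meet in 0. Open state 1: 0a->1.
b: 0b undefined. 0b->0: no, aa/baa meet in 1 with "a" left. 0b->1: no, aa/ba meet in 1 with "a" left. Open state 2: 0b->2.
aa: 1a undefined. 1a->0: no, aa/aaaaaa meet in 0. 1a->1: no, aa/aaa meet in 1. 1a->2: ok.
ab: 1b undefined. 1b->0: no, bbb/abbbb meet in 2 with "bb" left. 1b->1: ok.
ba: 2a undefined. 2a->0: ok.
bb: 2b undefined. 2b->0: no, aa/bbbab meet in 2. 2b->1: no, aa/babbaab meet in 2. 2b->2: no, aa/bbbabb meet in 2. Open state 3: 2b->3.
bba: 3a undefined. 3a->0: ok.
bbb: 3b undefined. 3b->0: no, babbb/aaa meet in 0. 3b->1: no, aa/aabba meet in 2. 3b->2: no, aa/bbbab meet in 2. 3b->3: no, aa/bbbab meet in 2. Open state 4: 3b->4.
bbba: 4a undefined. 4a->0: no, aa/bbbab meet in 2. 4a->1: ok.
bbbb: 4b undefined. 4b->0: no, aa/aabbbaa meet in 2. 4b->1: no, bbbbbbb/abbbb meet in 1. 4b->2: ok.
All examples now run through 5 states with every (state, symbol) defined. Accept strings end in {2,3,4}, Reject strings end in {0,1}; accept={2,3,4}.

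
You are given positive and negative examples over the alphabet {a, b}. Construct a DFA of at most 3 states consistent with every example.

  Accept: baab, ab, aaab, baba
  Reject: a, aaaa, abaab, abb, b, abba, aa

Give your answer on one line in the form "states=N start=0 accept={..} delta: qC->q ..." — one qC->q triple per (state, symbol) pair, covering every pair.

Grow the machine one transition at a time. Run the examples from 0; the earliest place one falls off (shortest prefix, ties alphabetical) gets sent to the lowest-numbered state that keeps every Accept/Reject pair distinguishable — a pair clashes when both reach the same state with identical unread suffix — and to a fresh state only if none does.
a: 0a undefined. 0a->0: no, baab/abaab meet in 0 with "baab" left. Open state 1: 0a->1.
b: 0b undefined. 0b->0: ok.
aa: 1a undefined. 1a->0: no, baab/aaaa meet in 0. 1a->1: ok.
ab: 1b undefined. 1b->0: no, baab/abaab meet in 0. 1b->1: no, baab/a meet in 1. Open state 2: 1b->2.
aba: 2a undefined. 2a->0: no, baab/abaab meet in 2. 2a->1: no, baab/abaab meet in 2. 2a->2: ok.
abb: 2b undefined. 2b->0: ok.
All examples now run through 3 states with every (state, symbol) defined. Accept strings end in {2}, Reject strings end in {0,1}; accept={2}.

states=3 start=0 accept={2} delta: 0a->1 0b->0 1a->1 1b->2 2a->2 2b->0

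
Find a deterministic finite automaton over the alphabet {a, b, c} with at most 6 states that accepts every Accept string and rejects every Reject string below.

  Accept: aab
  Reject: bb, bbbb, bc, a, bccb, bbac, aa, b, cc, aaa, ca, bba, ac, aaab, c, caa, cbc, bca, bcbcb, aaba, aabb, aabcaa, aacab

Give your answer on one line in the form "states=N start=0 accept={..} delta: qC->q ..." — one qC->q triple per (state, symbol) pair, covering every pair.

states=4 start=0 accept={3} delta: 0a->1 0b->0 0c->0 1a->2 1b->0 1c->0 2a->0 2b->3 2c->0 3a->0 3b->0 3c->0

State merging on the prefix tree: take the shortest (then alphabetical) example prefix whose next move is undefined and point that move at state 0, else 1, else 2, ...; a target is out if some Accept/Reject pair would then sit in one state with the same input left (inseparable). If every existing state is out, open a new one.
a: 0a undefined. 0a->0: no, aab/b meet in 0 with "b" left. Open state 1: 0a->1.
b: 0b undefined. 0b->0: ok.
c: 0c undefined. 0c->0: ok.
aa: 1a undefined. 1a->0: no, aab/bb meet in 0. 1a->1: no, aab/aaab meet in 1 with "b" left. Open state 2: 1a->2.
ac: 1c undefined. 1c->0: ok.
aaa: 2a undefined. 2a->0: ok.
aab: 2b undefined. 2b->0: no, aab/bb meet in 0. 2b->1: no, aab/a meet in 1. 2b->2: no, aab/aa meet in 2. Open state 3: 2b->3.
aac: 2c undefined. 2c->0: ok.
aaba: 3a undefined. 3a->0: ok.
aabb: 3b undefined. 3b->0: ok.
aabc: 3c undefined. 3c->0: ok.
aacab: 1b undefined. 1b->0: ok.
All examples now run through 4 states with every (state, symbol) defined. Accept strings end in {3}, Reject strings end in {0,1,2}; accept={3}.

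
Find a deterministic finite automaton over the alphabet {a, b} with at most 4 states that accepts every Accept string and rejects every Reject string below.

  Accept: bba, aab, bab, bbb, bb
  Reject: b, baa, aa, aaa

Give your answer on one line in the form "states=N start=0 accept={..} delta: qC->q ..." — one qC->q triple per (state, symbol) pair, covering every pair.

State merging on the prefix tree: take the shortest (then alphabetical) example prefix whose next move is undefined and point that move at state 0, else 1, else 2, ...; a target is out if some Accept/Reject pair would then sit in one state with the same input left (inseparable). If every existing state is out, open a new one.
a: 0a undefined. 0a->0: no, aab/b meet in 0 with "b" left. Open state 1: 0a->1.
b: 0b undefined. 0b->0: no, bbb/b meet in 0. 0b->1: ok.
aa: 1a undefined. 1a->0: no, aab/b meet in 1. 1a->1: ok.
bb: 1b undefined. 1b->0: no, bba/b meet in 1. 1b->1: no, bba/b meet in 1. Open state 2: 1b->2.
bba: 2a undefined. 2a->0: ok.
bbb: 2b undefined. 2b->0: ok.
All examples now run through 3 states with every (state, symbol) defined. Accept strings end in {0,2}, Reject strings end in {1}; accept={0,2}.

states=3 start=0 accept={0,2} delta: 0a->1 0b->1 1a->1 1b->2 2a->0 2b->0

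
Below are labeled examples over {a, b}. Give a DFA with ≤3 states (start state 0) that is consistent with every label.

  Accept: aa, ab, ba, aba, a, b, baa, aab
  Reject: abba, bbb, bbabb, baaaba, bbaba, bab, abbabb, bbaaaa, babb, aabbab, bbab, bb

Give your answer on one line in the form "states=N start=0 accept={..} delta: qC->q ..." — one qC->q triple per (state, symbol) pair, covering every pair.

State merging on the prefix tree: take the shortest (then alphabetical) example prefix whose next move is undefined and point that move at state 0, else 1, else 2, ...; a target is out if some Accept/Reject pair would then sit in one state with the same input left (inseparable). If every existing state is out, open a new one.
a: 0a undefined. 0a->0: ok.
b: 0b undefined. 0b->0: no, aa/abba meet in 0. Open state 1: 0b->1.
ba: 1a undefined. 1a->0: no, aa/baaaba meet in 0. 1a->1: ok.
bb: 1b undefined. 1b->0: no, aa/abba meet in 0. 1b->1: no, ab/abba meet in 1. Open state 2: 1b->2.
bba: 2a undefined. 2a->0: no, aa/abba meet in 0. 2a->1: no, ab/abba meet in 1. 2a->2: ok.
bbb: 2b undefined. 2b->0: no, aa/bbb meet in 0. 2b->1: no, ab/bbb meet in 1. 2b->2: ok.
All examples now run through 3 states with every (state, symbol) defined. Accept strings end in {0,1}, Reject strings end in {2}; accept={0,1}.

states=3 start=0 accept={0,1} delta: 0a->0 0b->1 1a->1 1b->2 2a->2 2b->2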